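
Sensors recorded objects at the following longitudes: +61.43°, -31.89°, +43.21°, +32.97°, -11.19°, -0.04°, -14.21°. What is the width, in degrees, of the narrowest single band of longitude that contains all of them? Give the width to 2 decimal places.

Sort the longitudes: -31.89°, -14.21°, -11.19°, -0.04°, +32.97°, +43.21°, +61.43°.
Eastward gaps between consecutive values (wrapping around): 17.68°, 3.02°, 11.15°, 33.01°, 10.24°, 18.22°, 266.68°.
Largest gap = 266.68° ⇒ minimal covering band is its complement: 360° − 266.68° = 93.32°.
Band runs from -31.89° eastward to +61.43°.

93.32°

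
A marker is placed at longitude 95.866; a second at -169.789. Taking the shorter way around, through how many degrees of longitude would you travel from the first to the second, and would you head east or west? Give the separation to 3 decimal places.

94.345° east

Raw difference: -169.789 − 95.866 = -265.655°.
Normalise into (−180°, 180°]: -265.655° + 360° = 94.345°.
Positive ⇒ the second point lies to the east; separation 94.345°.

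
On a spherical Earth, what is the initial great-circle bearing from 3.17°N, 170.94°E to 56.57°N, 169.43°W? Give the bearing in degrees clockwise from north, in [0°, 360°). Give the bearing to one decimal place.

Δλ = -169.43 − 170.94 = -340.37°; wrapped into (−180°, 180°]: 19.63°.
θ = atan2( sin Δλ · cos φ₂ , cos φ₁ · sin φ₂ − sin φ₁ · cos φ₂ · cos Δλ )
  = atan2(0.18508, 0.80459) = 12.954° → normalised to [0°, 360°): 12.954°.

13.0°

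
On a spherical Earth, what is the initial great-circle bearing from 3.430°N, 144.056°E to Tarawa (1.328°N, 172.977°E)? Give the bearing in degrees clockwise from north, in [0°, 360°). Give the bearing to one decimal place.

Δλ = 172.977 − 144.056 = 28.921°.
θ = atan2( sin Δλ · cos φ₂ , cos φ₁ · sin φ₂ − sin φ₁ · cos φ₂ · cos Δλ )
  = atan2(0.48347, -0.02922) = 93.459° → normalised to [0°, 360°): 93.459°.

93.5°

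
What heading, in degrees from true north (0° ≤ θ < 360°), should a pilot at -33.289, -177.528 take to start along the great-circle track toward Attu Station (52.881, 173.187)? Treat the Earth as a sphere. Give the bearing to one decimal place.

Δλ = 173.187 − -177.528 = 350.715°; wrapped into (−180°, 180°]: -9.285°.
θ = atan2( sin Δλ · cos φ₂ , cos φ₁ · sin φ₂ − sin φ₁ · cos φ₂ · cos Δλ )
  = atan2(-0.09737, 0.99343) = -5.598° → normalised to [0°, 360°): 354.402°.

354.4°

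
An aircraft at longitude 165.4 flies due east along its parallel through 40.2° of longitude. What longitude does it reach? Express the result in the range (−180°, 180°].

Start at +165.4°; shift +40.2° → +205.6°.
+205.6° lies outside (−180°, 180°]; subtract 360° → -154.4°.

-154.4°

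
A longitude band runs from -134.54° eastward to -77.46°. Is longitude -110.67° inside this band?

Band width going east from -134.54° to -77.46°: ((-77.46 − -134.54) mod 360) = 57.08°.
Offset of -110.67° east of the west edge: ((-110.67 − -134.54) mod 360) = 23.87°.
23.87° ≤ 57.08° ⇒ inside.

Yes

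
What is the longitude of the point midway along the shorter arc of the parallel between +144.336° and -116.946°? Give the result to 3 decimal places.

Signed shortest Δλ from +144.336° to -116.946° is +98.718°.
Midpoint longitude = +144.336° + (+98.718°)/2 = +144.336° + 49.359° = +193.695°.
Normalise into (−180°, 180°]: -166.305°.
(The naïve average (+144.336 + -116.946)/2 = 13.695° is on the wrong side of the globe.)

-166.305°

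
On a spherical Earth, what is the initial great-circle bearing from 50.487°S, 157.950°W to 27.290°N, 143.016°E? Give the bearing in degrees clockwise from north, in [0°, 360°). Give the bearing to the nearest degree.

Δλ = 143.016 − -157.950 = 300.966°; wrapped into (−180°, 180°]: -59.034°.
θ = atan2( sin Δλ · cos φ₂ , cos φ₁ · sin φ₂ − sin φ₁ · cos φ₂ · cos Δλ )
  = atan2(-0.76203, 0.64449) = -49.777° → normalised to [0°, 360°): 310.223°.

310°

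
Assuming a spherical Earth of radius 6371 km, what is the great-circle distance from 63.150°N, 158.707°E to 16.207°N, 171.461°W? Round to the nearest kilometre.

5704 km

Δλ = -171.461 − 158.707 = -330.168°; wrapped into (−180°, 180°]: 29.832°.
Δφ = 16.207 − 63.150 = -46.943°.
a = sin²(Δφ/2) + cos φ₁ · cos φ₂ · sin²(Δλ/2) = 0.187373.
c = 2·atan2(√a, √(1−a)) = 0.89534 rad → d = 6371·c ≈ 5704.21 km.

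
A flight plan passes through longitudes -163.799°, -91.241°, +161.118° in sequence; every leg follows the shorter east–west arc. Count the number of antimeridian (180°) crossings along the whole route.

1

Leg 1: -163.799° → -91.241°, shortest Δλ = 72.558° (east) — does not cross 180°.
Leg 2: -91.241° → +161.118°, shortest Δλ = -107.641° (west) — crosses 180°.
Total crossings: 1.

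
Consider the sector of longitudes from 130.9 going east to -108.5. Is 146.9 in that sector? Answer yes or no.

Yes

Band width going east from +130.9° to -108.5°: ((-108.5 − 130.9) mod 360) = 120.6°.
Offset of +146.9° east of the west edge: ((146.9 − 130.9) mod 360) = 16.0°.
16.0° ≤ 120.6° ⇒ inside.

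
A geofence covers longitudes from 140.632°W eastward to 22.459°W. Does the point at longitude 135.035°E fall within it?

Band width going east from -140.632° to -22.459°: ((-22.459 − -140.632) mod 360) = 118.173°.
Offset of +135.035° east of the west edge: ((135.035 − -140.632) mod 360) = 275.667°.
275.667° > 118.173° ⇒ outside.

No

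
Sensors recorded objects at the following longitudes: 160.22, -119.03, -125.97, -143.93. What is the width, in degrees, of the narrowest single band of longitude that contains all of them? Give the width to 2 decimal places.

Sort the longitudes: -143.93°, -125.97°, -119.03°, +160.22°.
Eastward gaps between consecutive values (wrapping around): 17.96°, 6.94°, 279.25°, 55.85°.
Largest gap = 279.25° ⇒ minimal covering band is its complement: 360° − 279.25° = 80.75°.
Band runs from +160.22° eastward to -119.03°, crossing the antimeridian.

80.75°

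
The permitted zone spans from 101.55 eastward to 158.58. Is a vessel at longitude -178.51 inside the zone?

Band width going east from +101.55° to +158.58°: ((158.58 − 101.55) mod 360) = 57.03°.
Offset of -178.51° east of the west edge: ((-178.51 − 101.55) mod 360) = 79.94°.
79.94° > 57.03° ⇒ outside.

No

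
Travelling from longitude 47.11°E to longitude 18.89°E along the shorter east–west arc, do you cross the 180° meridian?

No

Signed shortest Δλ = ((18.89 − 47.11 + 180) mod 360) − 180 = -28.22°.
Going west by 28.22° from +47.11° reaches +18.89° without touching 180°.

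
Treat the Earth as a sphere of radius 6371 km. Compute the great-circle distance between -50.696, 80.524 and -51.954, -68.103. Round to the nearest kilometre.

Δλ = -68.103 − 80.524 = -148.627°.
Δφ = -51.954 − -50.696 = -1.258°.
a = sin²(Δφ/2) + cos φ₁ · cos φ₂ · sin²(Δλ/2) = 0.361965.
c = 2·atan2(√a, √(1−a)) = 1.29109 rad → d = 6371·c ≈ 8225.56 km.

8226 km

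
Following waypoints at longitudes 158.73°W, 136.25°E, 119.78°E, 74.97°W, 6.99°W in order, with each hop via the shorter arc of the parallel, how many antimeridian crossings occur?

Leg 1: -158.73° → +136.25°, shortest Δλ = -65.02° (west) — crosses 180°.
Leg 2: +136.25° → +119.78°, shortest Δλ = -16.47° (west) — does not cross 180°.
Leg 3: +119.78° → -74.97°, shortest Δλ = 165.25° (east) — crosses 180°.
Leg 4: -74.97° → -6.99°, shortest Δλ = 67.98° (east) — does not cross 180°.
Total crossings: 2.

2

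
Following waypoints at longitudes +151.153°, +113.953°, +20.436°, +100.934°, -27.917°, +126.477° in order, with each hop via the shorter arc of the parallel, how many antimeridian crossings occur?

0

Leg 1: +151.153° → +113.953°, shortest Δλ = -37.2° (west) — does not cross 180°.
Leg 2: +113.953° → +20.436°, shortest Δλ = -93.517° (west) — does not cross 180°.
Leg 3: +20.436° → +100.934°, shortest Δλ = 80.498° (east) — does not cross 180°.
Leg 4: +100.934° → -27.917°, shortest Δλ = -128.851° (west) — does not cross 180°.
Leg 5: -27.917° → +126.477°, shortest Δλ = 154.394° (east) — does not cross 180°.
Total crossings: 0.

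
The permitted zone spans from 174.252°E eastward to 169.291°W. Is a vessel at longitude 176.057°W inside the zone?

Yes

Band width going east from +174.252° to -169.291°: ((-169.291 − 174.252) mod 360) = 16.457°.
Offset of -176.057° east of the west edge: ((-176.057 − 174.252) mod 360) = 9.691°.
9.691° ≤ 16.457° ⇒ inside.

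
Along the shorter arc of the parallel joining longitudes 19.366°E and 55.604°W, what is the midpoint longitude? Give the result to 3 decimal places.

Signed shortest Δλ from +19.366° to -55.604° is -74.970°.
Midpoint longitude = +19.366° + (-74.970°)/2 = +19.366° − 37.485° = -18.119°.

18.119°W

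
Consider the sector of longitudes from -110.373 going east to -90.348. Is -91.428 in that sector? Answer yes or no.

Band width going east from -110.373° to -90.348°: ((-90.348 − -110.373) mod 360) = 20.025°.
Offset of -91.428° east of the west edge: ((-91.428 − -110.373) mod 360) = 18.945°.
18.945° ≤ 20.025° ⇒ inside.

Yes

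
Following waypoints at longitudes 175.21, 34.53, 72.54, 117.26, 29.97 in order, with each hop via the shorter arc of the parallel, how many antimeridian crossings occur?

0

Leg 1: +175.21° → +34.53°, shortest Δλ = -140.68° (west) — does not cross 180°.
Leg 2: +34.53° → +72.54°, shortest Δλ = 38.01° (east) — does not cross 180°.
Leg 3: +72.54° → +117.26°, shortest Δλ = 44.72° (east) — does not cross 180°.
Leg 4: +117.26° → +29.97°, shortest Δλ = -87.29° (west) — does not cross 180°.
Total crossings: 0.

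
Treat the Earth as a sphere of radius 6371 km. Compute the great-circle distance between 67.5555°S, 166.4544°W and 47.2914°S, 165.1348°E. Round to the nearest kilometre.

Δλ = 165.1348 − -166.4544 = 331.5892°; wrapped into (−180°, 180°]: -28.4108°.
Δφ = -47.2914 − -67.5555 = 20.2641°.
a = sin²(Δφ/2) + cos φ₁ · cos φ₂ · sin²(Δλ/2) = 0.046541.
c = 2·atan2(√a, √(1−a)) = 0.43489 rad → d = 6371·c ≈ 2770.67 km.

2771 km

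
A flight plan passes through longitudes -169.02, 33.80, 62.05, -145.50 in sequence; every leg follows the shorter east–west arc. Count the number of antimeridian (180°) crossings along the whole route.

Leg 1: -169.02° → +33.80°, shortest Δλ = -157.18° (west) — crosses 180°.
Leg 2: +33.80° → +62.05°, shortest Δλ = 28.25° (east) — does not cross 180°.
Leg 3: +62.05° → -145.50°, shortest Δλ = 152.45° (east) — crosses 180°.
Total crossings: 2.

2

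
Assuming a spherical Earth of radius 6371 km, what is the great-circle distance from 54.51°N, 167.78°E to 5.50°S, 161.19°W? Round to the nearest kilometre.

Δλ = -161.19 − 167.78 = -328.97°; wrapped into (−180°, 180°]: 31.03°.
Δφ = -5.50 − 54.51 = -60.01°.
a = sin²(Δφ/2) + cos φ₁ · cos φ₂ · sin²(Δλ/2) = 0.291424.
c = 2·atan2(√a, √(1−a)) = 1.14049 rad → d = 6371·c ≈ 7266.04 km.

7266 km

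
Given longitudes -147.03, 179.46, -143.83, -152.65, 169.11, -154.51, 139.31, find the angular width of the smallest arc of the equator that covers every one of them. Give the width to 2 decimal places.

76.86°

Sort the longitudes: -154.51°, -152.65°, -147.03°, -143.83°, +139.31°, +169.11°, +179.46°.
Eastward gaps between consecutive values (wrapping around): 1.86°, 5.62°, 3.20°, 283.14°, 29.80°, 10.35°, 26.03°.
Largest gap = 283.14° ⇒ minimal covering band is its complement: 360° − 283.14° = 76.86°.
Band runs from +139.31° eastward to -143.83°, crossing the antimeridian.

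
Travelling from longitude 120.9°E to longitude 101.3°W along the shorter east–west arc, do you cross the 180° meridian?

Naïve |-101.3 − 120.9| = 222.2° > 180°, so the shorter arc goes the other way round — across 180°.
Signed shortest Δλ = ((-101.3 − 120.9 + 180) mod 360) − 180 = 137.8°.
Going east by 137.8° from +120.9° passes through 180° before reaching -101.3°.

Yes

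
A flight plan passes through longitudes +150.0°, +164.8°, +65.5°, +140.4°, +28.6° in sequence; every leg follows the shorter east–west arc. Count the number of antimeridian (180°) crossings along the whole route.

0

Leg 1: +150.0° → +164.8°, shortest Δλ = 14.8° (east) — does not cross 180°.
Leg 2: +164.8° → +65.5°, shortest Δλ = -99.3° (west) — does not cross 180°.
Leg 3: +65.5° → +140.4°, shortest Δλ = 74.9° (east) — does not cross 180°.
Leg 4: +140.4° → +28.6°, shortest Δλ = -111.8° (west) — does not cross 180°.
Total crossings: 0.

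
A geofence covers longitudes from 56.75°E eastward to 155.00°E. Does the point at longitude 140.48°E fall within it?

Band width going east from +56.75° to +155.00°: ((155.00 − 56.75) mod 360) = 98.25°.
Offset of +140.48° east of the west edge: ((140.48 − 56.75) mod 360) = 83.73°.
83.73° ≤ 98.25° ⇒ inside.

Yes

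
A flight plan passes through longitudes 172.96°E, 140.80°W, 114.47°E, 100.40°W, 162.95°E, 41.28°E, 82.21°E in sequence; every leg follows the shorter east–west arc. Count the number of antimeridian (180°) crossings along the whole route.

Leg 1: +172.96° → -140.80°, shortest Δλ = 46.24° (east) — crosses 180°.
Leg 2: -140.80° → +114.47°, shortest Δλ = -104.73° (west) — crosses 180°.
Leg 3: +114.47° → -100.40°, shortest Δλ = 145.13° (east) — crosses 180°.
Leg 4: -100.40° → +162.95°, shortest Δλ = -96.65° (west) — crosses 180°.
Leg 5: +162.95° → +41.28°, shortest Δλ = -121.67° (west) — does not cross 180°.
Leg 6: +41.28° → +82.21°, shortest Δλ = 40.93° (east) — does not cross 180°.
Total crossings: 4.

4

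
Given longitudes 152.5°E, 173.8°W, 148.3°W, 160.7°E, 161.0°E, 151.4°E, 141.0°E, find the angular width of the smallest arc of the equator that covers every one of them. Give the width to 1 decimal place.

70.7°

Sort the longitudes: -173.8°, -148.3°, +141.0°, +151.4°, +152.5°, +160.7°, +161.0°.
Eastward gaps between consecutive values (wrapping around): 25.5°, 289.3°, 10.4°, 1.1°, 8.2°, 0.3°, 25.2°.
Largest gap = 289.3° ⇒ minimal covering band is its complement: 360° − 289.3° = 70.7°.
Band runs from +141.0° eastward to -148.3°, crossing the antimeridian.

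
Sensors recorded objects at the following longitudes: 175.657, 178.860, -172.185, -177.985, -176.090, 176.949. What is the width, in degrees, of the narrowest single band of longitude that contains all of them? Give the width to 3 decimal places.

12.158°

Sort the longitudes: -177.985°, -176.090°, -172.185°, +175.657°, +176.949°, +178.860°.
Eastward gaps between consecutive values (wrapping around): 1.895°, 3.905°, 347.842°, 1.292°, 1.911°, 3.155°.
Largest gap = 347.842° ⇒ minimal covering band is its complement: 360° − 347.842° = 12.158°.
Band runs from +175.657° eastward to -172.185°, crossing the antimeridian.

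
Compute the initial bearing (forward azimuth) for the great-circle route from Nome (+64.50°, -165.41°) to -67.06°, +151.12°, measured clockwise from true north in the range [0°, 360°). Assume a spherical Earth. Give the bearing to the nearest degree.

202°

Δλ = 151.12 − -165.41 = 316.53°; wrapped into (−180°, 180°]: -43.47°.
θ = atan2( sin Δλ · cos φ₂ , cos φ₁ · sin φ₂ − sin φ₁ · cos φ₂ · cos Δλ )
  = atan2(-0.26815, -0.65178) = -157.637° → normalised to [0°, 360°): 202.363°.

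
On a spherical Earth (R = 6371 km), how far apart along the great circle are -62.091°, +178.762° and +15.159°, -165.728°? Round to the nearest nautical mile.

Δλ = -165.728 − 178.762 = -344.490°; wrapped into (−180°, 180°]: 15.510°.
Δφ = 15.159 − -62.091 = 77.250°.
a = sin²(Δφ/2) + cos φ₁ · cos φ₂ · sin²(Δλ/2) = 0.397877.
c = 2·atan2(√a, √(1−a)) = 1.36510 rad → d = 6371·c ≈ 8697.08 km ≈ 4696.05 nmi.

4696 nmi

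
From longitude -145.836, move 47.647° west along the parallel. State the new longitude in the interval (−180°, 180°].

Start at -145.836°; shift −47.647° → -193.483°.
-193.483° lies outside (−180°, 180°]; add 360° → +166.517°.

+166.517°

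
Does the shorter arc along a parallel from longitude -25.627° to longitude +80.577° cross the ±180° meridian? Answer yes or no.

No

Signed shortest Δλ = ((80.577 − -25.627 + 180) mod 360) − 180 = 106.204°.
Going east by 106.204° from -25.627° reaches +80.577° without touching 180°.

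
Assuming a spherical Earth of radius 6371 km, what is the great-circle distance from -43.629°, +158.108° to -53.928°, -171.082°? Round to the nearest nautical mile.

1352 nmi

Δλ = -171.082 − 158.108 = -329.190°; wrapped into (−180°, 180°]: 30.810°.
Δφ = -53.928 − -43.629 = -10.299°.
a = sin²(Δφ/2) + cos φ₁ · cos φ₂ · sin²(Δλ/2) = 0.038130.
c = 2·atan2(√a, √(1−a)) = 0.39306 rad → d = 6371·c ≈ 2504.20 km ≈ 1352.16 nmi.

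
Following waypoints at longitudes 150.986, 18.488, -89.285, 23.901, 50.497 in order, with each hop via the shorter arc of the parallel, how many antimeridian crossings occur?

Leg 1: +150.986° → +18.488°, shortest Δλ = -132.498° (west) — does not cross 180°.
Leg 2: +18.488° → -89.285°, shortest Δλ = -107.773° (west) — does not cross 180°.
Leg 3: -89.285° → +23.901°, shortest Δλ = 113.186° (east) — does not cross 180°.
Leg 4: +23.901° → +50.497°, shortest Δλ = 26.596° (east) — does not cross 180°.
Total crossings: 0.

0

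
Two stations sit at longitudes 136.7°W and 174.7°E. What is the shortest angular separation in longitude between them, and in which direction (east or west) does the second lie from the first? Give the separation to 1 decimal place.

Raw difference: 174.7 − -136.7 = 311.4°.
Normalise into (−180°, 180°]: 311.4° − 360° = -48.6°.
Negative ⇒ the second point lies to the west; separation 48.6°.

48.6° west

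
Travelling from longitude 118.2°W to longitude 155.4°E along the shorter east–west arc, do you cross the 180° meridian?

Yes

Naïve |155.4 − -118.2| = 273.6° > 180°, so the shorter arc goes the other way round — across 180°.
Signed shortest Δλ = ((155.4 − -118.2 + 180) mod 360) − 180 = -86.4°.
Going west by 86.4° from -118.2° passes through 180° before reaching +155.4°.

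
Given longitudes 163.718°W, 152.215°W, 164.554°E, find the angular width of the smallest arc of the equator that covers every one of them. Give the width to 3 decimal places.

43.231°

Sort the longitudes: -163.718°, -152.215°, +164.554°.
Eastward gaps between consecutive values (wrapping around): 11.503°, 316.769°, 31.728°.
Largest gap = 316.769° ⇒ minimal covering band is its complement: 360° − 316.769° = 43.231°.
Band runs from +164.554° eastward to -152.215°, crossing the antimeridian.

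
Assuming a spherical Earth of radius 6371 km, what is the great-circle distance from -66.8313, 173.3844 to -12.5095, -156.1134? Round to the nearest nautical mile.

Δλ = -156.1134 − 173.3844 = -329.4978°; wrapped into (−180°, 180°]: 30.5022°.
Δφ = -12.5095 − -66.8313 = 54.3218°.
a = sin²(Δφ/2) + cos φ₁ · cos φ₂ · sin²(Δλ/2) = 0.234962.
c = 2·atan2(√a, √(1−a)) = 1.01211 rad → d = 6371·c ≈ 6448.12 km ≈ 3481.71 nmi.

3482 nmi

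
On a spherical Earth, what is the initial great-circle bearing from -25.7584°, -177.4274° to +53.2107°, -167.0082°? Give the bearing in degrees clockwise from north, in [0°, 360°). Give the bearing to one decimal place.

Δλ = -167.0082 − -177.4274 = 10.4192°.
θ = atan2( sin Δλ · cos φ₂ , cos φ₁ · sin φ₂ − sin φ₁ · cos φ₂ · cos Δλ )
  = atan2(0.10831, 0.97723) = 6.324° → normalised to [0°, 360°): 6.324°.

6.3°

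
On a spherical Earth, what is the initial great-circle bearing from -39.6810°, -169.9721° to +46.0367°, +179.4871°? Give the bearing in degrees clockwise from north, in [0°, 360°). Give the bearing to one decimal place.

352.7°

Δλ = 179.4871 − -169.9721 = 349.4592°; wrapped into (−180°, 180°]: -10.5408°.
θ = atan2( sin Δλ · cos φ₂ , cos φ₁ · sin φ₂ − sin φ₁ · cos φ₂ · cos Δλ )
  = atan2(-0.12699, 0.98973) = -7.312° → normalised to [0°, 360°): 352.688°.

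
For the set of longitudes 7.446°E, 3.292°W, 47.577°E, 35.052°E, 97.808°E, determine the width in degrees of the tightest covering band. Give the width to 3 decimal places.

101.100°

Sort the longitudes: -3.292°, +7.446°, +35.052°, +47.577°, +97.808°.
Eastward gaps between consecutive values (wrapping around): 10.738°, 27.606°, 12.525°, 50.231°, 258.900°.
Largest gap = 258.900° ⇒ minimal covering band is its complement: 360° − 258.900° = 101.100°.
Band runs from -3.292° eastward to +97.808°.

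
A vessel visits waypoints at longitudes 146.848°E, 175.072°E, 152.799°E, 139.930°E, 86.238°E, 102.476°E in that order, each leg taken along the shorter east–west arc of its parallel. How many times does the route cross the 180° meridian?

0

Leg 1: +146.848° → +175.072°, shortest Δλ = 28.224° (east) — does not cross 180°.
Leg 2: +175.072° → +152.799°, shortest Δλ = -22.273° (west) — does not cross 180°.
Leg 3: +152.799° → +139.930°, shortest Δλ = -12.869° (west) — does not cross 180°.
Leg 4: +139.930° → +86.238°, shortest Δλ = -53.692° (west) — does not cross 180°.
Leg 5: +86.238° → +102.476°, shortest Δλ = 16.238° (east) — does not cross 180°.
Total crossings: 0.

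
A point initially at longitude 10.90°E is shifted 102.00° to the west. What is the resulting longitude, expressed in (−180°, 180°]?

91.10°W

Start at +10.90°; shift −102.00° → -91.10°.
-91.10° already lies in (−180°, 180°].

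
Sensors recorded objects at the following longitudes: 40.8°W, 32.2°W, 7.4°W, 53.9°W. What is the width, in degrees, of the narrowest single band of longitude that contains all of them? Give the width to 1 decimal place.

Sort the longitudes: -53.9°, -40.8°, -32.2°, -7.4°.
Eastward gaps between consecutive values (wrapping around): 13.1°, 8.6°, 24.8°, 313.5°.
Largest gap = 313.5° ⇒ minimal covering band is its complement: 360° − 313.5° = 46.5°.
Band runs from -53.9° eastward to -7.4°.

46.5°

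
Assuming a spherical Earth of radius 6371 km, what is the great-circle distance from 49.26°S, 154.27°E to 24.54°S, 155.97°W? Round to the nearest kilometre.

Δλ = -155.97 − 154.27 = -310.24°; wrapped into (−180°, 180°]: 49.76°.
Δφ = -24.54 − -49.26 = 24.72°.
a = sin²(Δφ/2) + cos φ₁ · cos φ₂ · sin²(Δλ/2) = 0.150902.
c = 2·atan2(√a, √(1−a)) = 0.79792 rad → d = 6371·c ≈ 5083.57 km.

5084 km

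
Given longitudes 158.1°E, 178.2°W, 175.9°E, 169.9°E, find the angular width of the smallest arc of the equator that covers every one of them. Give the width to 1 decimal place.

23.7°

Sort the longitudes: -178.2°, +158.1°, +169.9°, +175.9°.
Eastward gaps between consecutive values (wrapping around): 336.3°, 11.8°, 6.0°, 5.9°.
Largest gap = 336.3° ⇒ minimal covering band is its complement: 360° − 336.3° = 23.7°.
Band runs from +158.1° eastward to -178.2°, crossing the antimeridian.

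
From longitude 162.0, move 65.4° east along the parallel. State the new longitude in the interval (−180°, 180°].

-132.6°

Start at +162.0°; shift +65.4° → +227.4°.
+227.4° lies outside (−180°, 180°]; subtract 360° → -132.6°.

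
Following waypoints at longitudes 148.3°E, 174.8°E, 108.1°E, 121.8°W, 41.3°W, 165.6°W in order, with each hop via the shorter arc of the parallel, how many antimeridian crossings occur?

Leg 1: +148.3° → +174.8°, shortest Δλ = 26.5° (east) — does not cross 180°.
Leg 2: +174.8° → +108.1°, shortest Δλ = -66.7° (west) — does not cross 180°.
Leg 3: +108.1° → -121.8°, shortest Δλ = 130.1° (east) — crosses 180°.
Leg 4: -121.8° → -41.3°, shortest Δλ = 80.5° (east) — does not cross 180°.
Leg 5: -41.3° → -165.6°, shortest Δλ = -124.3° (west) — does not cross 180°.
Total crossings: 1.

1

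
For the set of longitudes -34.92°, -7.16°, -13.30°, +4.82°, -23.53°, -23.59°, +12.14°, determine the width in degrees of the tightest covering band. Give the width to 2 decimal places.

47.06°

Sort the longitudes: -34.92°, -23.59°, -23.53°, -13.30°, -7.16°, +4.82°, +12.14°.
Eastward gaps between consecutive values (wrapping around): 11.33°, 0.06°, 10.23°, 6.14°, 11.98°, 7.32°, 312.94°.
Largest gap = 312.94° ⇒ minimal covering band is its complement: 360° − 312.94° = 47.06°.
Band runs from -34.92° eastward to +12.14°.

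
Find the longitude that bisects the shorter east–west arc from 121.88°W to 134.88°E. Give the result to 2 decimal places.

Signed shortest Δλ from -121.88° to +134.88° is -103.24°.
Midpoint longitude = -121.88° + (-103.24°)/2 = -121.88° − 51.62° = -173.50°.
(The naïve average (-121.88 + +134.88)/2 = 6.5° is on the wrong side of the globe.)

173.50°W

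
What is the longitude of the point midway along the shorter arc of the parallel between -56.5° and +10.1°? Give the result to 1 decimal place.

Signed shortest Δλ from -56.5° to +10.1° is +66.6°.
Midpoint longitude = -56.5° + (+66.6°)/2 = -56.5° + 33.3° = -23.2°.

-23.2°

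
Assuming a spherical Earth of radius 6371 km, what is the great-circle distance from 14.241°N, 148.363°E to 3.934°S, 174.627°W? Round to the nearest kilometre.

Δλ = -174.627 − 148.363 = -322.990°; wrapped into (−180°, 180°]: 37.010°.
Δφ = -3.934 − 14.241 = -18.175°.
a = sin²(Δφ/2) + cos φ₁ · cos φ₂ · sin²(Δλ/2) = 0.122355.
c = 2·atan2(√a, √(1−a)) = 0.71470 rad → d = 6371·c ≈ 4553.35 km.

4553 km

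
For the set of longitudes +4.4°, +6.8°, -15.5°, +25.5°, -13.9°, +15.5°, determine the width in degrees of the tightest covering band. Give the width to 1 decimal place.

41.0°

Sort the longitudes: -15.5°, -13.9°, +4.4°, +6.8°, +15.5°, +25.5°.
Eastward gaps between consecutive values (wrapping around): 1.6°, 18.3°, 2.4°, 8.7°, 10.0°, 319.0°.
Largest gap = 319.0° ⇒ minimal covering band is its complement: 360° − 319.0° = 41.0°.
Band runs from -15.5° eastward to +25.5°.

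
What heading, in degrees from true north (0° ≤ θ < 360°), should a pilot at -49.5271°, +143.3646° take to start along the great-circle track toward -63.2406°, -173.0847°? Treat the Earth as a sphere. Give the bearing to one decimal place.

136.9°

Δλ = -173.0847 − 143.3646 = -316.4493°; wrapped into (−180°, 180°]: 43.5507°.
θ = atan2( sin Δλ · cos φ₂ , cos φ₁ · sin φ₂ − sin φ₁ · cos φ₂ · cos Δλ )
  = atan2(0.31022, -0.33134) = 136.885° → normalised to [0°, 360°): 136.885°.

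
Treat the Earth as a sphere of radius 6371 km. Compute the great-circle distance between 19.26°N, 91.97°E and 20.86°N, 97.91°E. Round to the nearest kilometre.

Δλ = 97.91 − 91.97 = 5.94°.
Δφ = 20.86 − 19.26 = 1.60°.
a = sin²(Δφ/2) + cos φ₁ · cos φ₂ · sin²(Δλ/2) = 0.002563.
c = 2·atan2(√a, √(1−a)) = 0.10130 rad → d = 6371·c ≈ 645.37 km.

645 km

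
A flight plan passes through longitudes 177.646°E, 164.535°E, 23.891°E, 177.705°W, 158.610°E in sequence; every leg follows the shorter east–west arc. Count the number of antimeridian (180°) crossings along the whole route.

2

Leg 1: +177.646° → +164.535°, shortest Δλ = -13.111° (west) — does not cross 180°.
Leg 2: +164.535° → +23.891°, shortest Δλ = -140.644° (west) — does not cross 180°.
Leg 3: +23.891° → -177.705°, shortest Δλ = 158.404° (east) — crosses 180°.
Leg 4: -177.705° → +158.610°, shortest Δλ = -23.685° (west) — crosses 180°.
Total crossings: 2.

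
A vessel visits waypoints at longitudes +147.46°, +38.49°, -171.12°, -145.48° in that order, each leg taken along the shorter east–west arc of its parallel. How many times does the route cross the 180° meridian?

Leg 1: +147.46° → +38.49°, shortest Δλ = -108.97° (west) — does not cross 180°.
Leg 2: +38.49° → -171.12°, shortest Δλ = 150.39° (east) — crosses 180°.
Leg 3: -171.12° → -145.48°, shortest Δλ = 25.64° (east) — does not cross 180°.
Total crossings: 1.

1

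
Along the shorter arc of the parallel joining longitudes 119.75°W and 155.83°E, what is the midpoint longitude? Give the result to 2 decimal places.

161.96°W

Signed shortest Δλ from -119.75° to +155.83° is -84.42°.
Midpoint longitude = -119.75° + (-84.42°)/2 = -119.75° − 42.21° = -161.96°.
(The naïve average (-119.75 + +155.83)/2 = 18.04° is on the wrong side of the globe.)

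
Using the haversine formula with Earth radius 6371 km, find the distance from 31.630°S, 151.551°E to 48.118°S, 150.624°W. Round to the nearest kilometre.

5128 km

Δλ = -150.624 − 151.551 = -302.175°; wrapped into (−180°, 180°]: 57.825°.
Δφ = -48.118 − -31.630 = -16.488°.
a = sin²(Δφ/2) + cos φ₁ · cos φ₂ · sin²(Δλ/2) = 0.153429.
c = 2·atan2(√a, √(1−a)) = 0.80496 rad → d = 6371·c ≈ 5128.38 km.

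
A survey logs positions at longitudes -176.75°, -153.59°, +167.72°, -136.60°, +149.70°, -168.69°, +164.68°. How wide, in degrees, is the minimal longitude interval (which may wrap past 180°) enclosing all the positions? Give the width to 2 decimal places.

Sort the longitudes: -176.75°, -168.69°, -153.59°, -136.60°, +149.70°, +164.68°, +167.72°.
Eastward gaps between consecutive values (wrapping around): 8.06°, 15.10°, 16.99°, 286.30°, 14.98°, 3.04°, 15.53°.
Largest gap = 286.30° ⇒ minimal covering band is its complement: 360° − 286.30° = 73.70°.
Band runs from +149.70° eastward to -136.60°, crossing the antimeridian.

73.70°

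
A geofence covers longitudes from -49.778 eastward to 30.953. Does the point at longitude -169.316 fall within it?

No

Band width going east from -49.778° to +30.953°: ((30.953 − -49.778) mod 360) = 80.731°.
Offset of -169.316° east of the west edge: ((-169.316 − -49.778) mod 360) = 240.462°.
240.462° > 80.731° ⇒ outside.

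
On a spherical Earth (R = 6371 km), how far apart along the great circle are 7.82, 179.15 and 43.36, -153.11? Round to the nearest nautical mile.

Δλ = -153.11 − 179.15 = -332.26°; wrapped into (−180°, 180°]: 27.74°.
Δφ = 43.36 − 7.82 = 35.54°.
a = sin²(Δφ/2) + cos φ₁ · cos φ₂ · sin²(Δλ/2) = 0.134537.
c = 2·atan2(√a, √(1−a)) = 0.75112 rad → d = 6371·c ≈ 4785.38 km ≈ 2583.90 nmi.

2584 nmi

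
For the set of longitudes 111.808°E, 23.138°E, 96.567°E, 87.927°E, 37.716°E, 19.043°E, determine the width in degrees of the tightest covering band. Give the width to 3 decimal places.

92.765°

Sort the longitudes: +19.043°, +23.138°, +37.716°, +87.927°, +96.567°, +111.808°.
Eastward gaps between consecutive values (wrapping around): 4.095°, 14.578°, 50.211°, 8.640°, 15.241°, 267.235°.
Largest gap = 267.235° ⇒ minimal covering band is its complement: 360° − 267.235° = 92.765°.
Band runs from +19.043° eastward to +111.808°.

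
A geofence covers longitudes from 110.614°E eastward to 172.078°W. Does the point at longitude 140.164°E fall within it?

Yes

Band width going east from +110.614° to -172.078°: ((-172.078 − 110.614) mod 360) = 77.308°.
Offset of +140.164° east of the west edge: ((140.164 − 110.614) mod 360) = 29.550°.
29.550° ≤ 77.308° ⇒ inside.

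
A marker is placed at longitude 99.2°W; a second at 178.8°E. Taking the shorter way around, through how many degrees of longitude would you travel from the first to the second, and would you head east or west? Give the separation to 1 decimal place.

82.0° west

Raw difference: 178.8 − -99.2 = 278.0°.
Normalise into (−180°, 180°]: 278.0° − 360° = -82.0°.
Negative ⇒ the second point lies to the west; separation 82.0°.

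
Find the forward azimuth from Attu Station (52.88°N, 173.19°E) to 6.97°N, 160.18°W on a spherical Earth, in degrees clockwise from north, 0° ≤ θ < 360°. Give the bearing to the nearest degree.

Δλ = -160.18 − 173.19 = -333.37°; wrapped into (−180°, 180°]: 26.63°.
θ = atan2( sin Δλ · cos φ₂ , cos φ₁ · sin φ₂ − sin φ₁ · cos φ₂ · cos Δλ )
  = atan2(0.44491, -0.63429) = 144.953° → normalised to [0°, 360°): 144.953°.

145°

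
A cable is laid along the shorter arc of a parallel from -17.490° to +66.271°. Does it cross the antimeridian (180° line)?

No

Signed shortest Δλ = ((66.271 − -17.490 + 180) mod 360) − 180 = 83.761°.
Going east by 83.761° from -17.490° reaches +66.271° without touching 180°.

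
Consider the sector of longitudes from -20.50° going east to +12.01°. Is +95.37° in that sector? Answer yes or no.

No

Band width going east from -20.50° to +12.01°: ((12.01 − -20.50) mod 360) = 32.51°.
Offset of +95.37° east of the west edge: ((95.37 − -20.50) mod 360) = 115.87°.
115.87° > 32.51° ⇒ outside.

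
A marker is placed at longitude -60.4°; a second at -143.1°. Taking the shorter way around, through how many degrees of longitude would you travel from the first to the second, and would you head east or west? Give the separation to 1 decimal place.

82.7° west

Raw difference: -143.1 − -60.4 = -82.7°.
Normalise into (−180°, 180°]: -82.7° stays -82.7°.
Negative ⇒ the second point lies to the west; separation 82.7°.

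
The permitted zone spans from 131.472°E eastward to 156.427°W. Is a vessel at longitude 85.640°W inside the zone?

No

Band width going east from +131.472° to -156.427°: ((-156.427 − 131.472) mod 360) = 72.101°.
Offset of -85.640° east of the west edge: ((-85.640 − 131.472) mod 360) = 142.888°.
142.888° > 72.101° ⇒ outside.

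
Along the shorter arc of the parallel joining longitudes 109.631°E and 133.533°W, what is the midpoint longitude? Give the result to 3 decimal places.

168.049°E

Signed shortest Δλ from +109.631° to -133.533° is +116.836°.
Midpoint longitude = +109.631° + (+116.836°)/2 = +109.631° + 58.418° = +168.049°.
(The naïve average (+109.631 + -133.533)/2 = -11.951° is on the wrong side of the globe.)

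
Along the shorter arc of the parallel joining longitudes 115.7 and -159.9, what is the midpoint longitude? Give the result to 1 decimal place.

+157.9°

Signed shortest Δλ from +115.7° to -159.9° is +84.4°.
Midpoint longitude = +115.7° + (+84.4°)/2 = +115.7° + 42.2° = +157.9°.
(The naïve average (+115.7 + -159.9)/2 = -22.1° is on the wrong side of the globe.)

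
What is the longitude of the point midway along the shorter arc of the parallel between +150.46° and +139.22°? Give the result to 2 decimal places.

+144.84°

Signed shortest Δλ from +150.46° to +139.22° is -11.24°.
Midpoint longitude = +150.46° + (-11.24°)/2 = +150.46° − 5.62° = +144.84°.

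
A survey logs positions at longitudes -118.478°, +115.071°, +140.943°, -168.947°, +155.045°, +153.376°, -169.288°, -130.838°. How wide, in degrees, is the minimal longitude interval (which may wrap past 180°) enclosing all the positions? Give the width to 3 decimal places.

126.451°

Sort the longitudes: -169.288°, -168.947°, -130.838°, -118.478°, +115.071°, +140.943°, +153.376°, +155.045°.
Eastward gaps between consecutive values (wrapping around): 0.341°, 38.109°, 12.360°, 233.549°, 25.872°, 12.433°, 1.669°, 35.667°.
Largest gap = 233.549° ⇒ minimal covering band is its complement: 360° − 233.549° = 126.451°.
Band runs from +115.071° eastward to -118.478°, crossing the antimeridian.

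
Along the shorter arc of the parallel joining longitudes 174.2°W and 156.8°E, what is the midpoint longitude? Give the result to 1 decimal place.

Signed shortest Δλ from -174.2° to +156.8° is -29.0°.
Midpoint longitude = -174.2° + (-29.0°)/2 = -174.2° − 14.5° = -188.7°.
Normalise into (−180°, 180°]: +171.3°.
(The naïve average (-174.2 + +156.8)/2 = -8.7° is on the wrong side of the globe.)

171.3°E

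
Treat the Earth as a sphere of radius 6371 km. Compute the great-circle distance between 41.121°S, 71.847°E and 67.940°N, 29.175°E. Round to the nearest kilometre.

Δλ = 29.175 − 71.847 = -42.672°.
Δφ = 67.940 − -41.121 = 109.061°.
a = sin²(Δφ/2) + cos φ₁ · cos φ₂ · sin²(Δλ/2) = 0.700741.
c = 2·atan2(√a, √(1−a)) = 1.98393 rad → d = 6371·c ≈ 12639.62 km.

12640 km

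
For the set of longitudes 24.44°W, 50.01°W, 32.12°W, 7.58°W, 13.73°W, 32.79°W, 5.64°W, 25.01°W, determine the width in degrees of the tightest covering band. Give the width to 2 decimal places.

44.37°

Sort the longitudes: -50.01°, -32.79°, -32.12°, -25.01°, -24.44°, -13.73°, -7.58°, -5.64°.
Eastward gaps between consecutive values (wrapping around): 17.22°, 0.67°, 7.11°, 0.57°, 10.71°, 6.15°, 1.94°, 315.63°.
Largest gap = 315.63° ⇒ minimal covering band is its complement: 360° − 315.63° = 44.37°.
Band runs from -50.01° eastward to -5.64°.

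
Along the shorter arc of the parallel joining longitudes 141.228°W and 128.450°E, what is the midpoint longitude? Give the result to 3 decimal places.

173.611°E

Signed shortest Δλ from -141.228° to +128.450° is -90.322°.
Midpoint longitude = -141.228° + (-90.322°)/2 = -141.228° − 45.161° = -186.389°.
Normalise into (−180°, 180°]: +173.611°.
(The naïve average (-141.228 + +128.450)/2 = -6.389° is on the wrong side of the globe.)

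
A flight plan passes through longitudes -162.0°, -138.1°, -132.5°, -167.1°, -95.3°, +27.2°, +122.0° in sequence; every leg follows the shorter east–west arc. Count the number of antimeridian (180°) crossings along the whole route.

0

Leg 1: -162.0° → -138.1°, shortest Δλ = 23.9° (east) — does not cross 180°.
Leg 2: -138.1° → -132.5°, shortest Δλ = 5.6° (east) — does not cross 180°.
Leg 3: -132.5° → -167.1°, shortest Δλ = -34.6° (west) — does not cross 180°.
Leg 4: -167.1° → -95.3°, shortest Δλ = 71.8° (east) — does not cross 180°.
Leg 5: -95.3° → +27.2°, shortest Δλ = 122.5° (east) — does not cross 180°.
Leg 6: +27.2° → +122.0°, shortest Δλ = 94.8° (east) — does not cross 180°.
Total crossings: 0.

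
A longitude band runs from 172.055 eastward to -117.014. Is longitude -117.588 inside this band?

Yes

Band width going east from +172.055° to -117.014°: ((-117.014 − 172.055) mod 360) = 70.931°.
Offset of -117.588° east of the west edge: ((-117.588 − 172.055) mod 360) = 70.357°.
70.357° ≤ 70.931° ⇒ inside.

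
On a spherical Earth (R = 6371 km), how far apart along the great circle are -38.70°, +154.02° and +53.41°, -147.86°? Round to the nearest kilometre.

11659 km

Δλ = -147.86 − 154.02 = -301.88°; wrapped into (−180°, 180°]: 58.12°.
Δφ = 53.41 − -38.70 = 92.11°.
a = sin²(Δφ/2) + cos φ₁ · cos φ₂ · sin²(Δλ/2) = 0.628164.
c = 2·atan2(√a, √(1−a)) = 1.83002 rad → d = 6371·c ≈ 11659.04 km.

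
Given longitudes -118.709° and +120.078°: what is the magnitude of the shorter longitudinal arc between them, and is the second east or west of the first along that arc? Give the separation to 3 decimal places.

121.213° west

Raw difference: 120.078 − -118.709 = 238.787°.
Normalise into (−180°, 180°]: 238.787° − 360° = -121.213°.
Negative ⇒ the second point lies to the west; separation 121.213°.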